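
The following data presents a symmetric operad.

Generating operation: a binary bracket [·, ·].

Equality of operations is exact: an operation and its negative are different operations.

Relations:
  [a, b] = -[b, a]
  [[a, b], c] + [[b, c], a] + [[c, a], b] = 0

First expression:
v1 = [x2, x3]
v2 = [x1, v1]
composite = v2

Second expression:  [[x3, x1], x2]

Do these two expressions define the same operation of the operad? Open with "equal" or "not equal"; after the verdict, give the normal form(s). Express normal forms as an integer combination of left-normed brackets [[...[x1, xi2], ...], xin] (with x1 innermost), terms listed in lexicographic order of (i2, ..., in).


not equal — first [[x1, x2], x3] - [[x1, x3], x2], second -[[x1, x3], x2]

The first expression, normalized: [[x1, x2], x3] - [[x1, x3], x2]
The second expression, normalized: -[[x1, x3], x2]
Distinct normal forms: not equal.


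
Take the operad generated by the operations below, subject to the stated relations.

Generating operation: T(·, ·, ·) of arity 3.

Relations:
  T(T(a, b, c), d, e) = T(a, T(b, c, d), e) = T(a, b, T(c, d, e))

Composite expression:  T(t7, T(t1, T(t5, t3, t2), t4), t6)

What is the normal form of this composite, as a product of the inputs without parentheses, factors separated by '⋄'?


t7 ⋄ t1 ⋄ t5 ⋄ t3 ⋄ t2 ⋄ t4 ⋄ t6

Associativity of T dissolves the nesting; only the t-input order survives.
T(t5, t3, t2) linearizes to t5 ⋄ t3 ⋄ t2
T(t1, T(t5, t3, t2), t4) linearizes to t1 ⋄ t5 ⋄ t3 ⋄ t2 ⋄ t4
T(t7, T(t1, T(t5, t3, t2), t4), t6) linearizes to t7 ⋄ t1 ⋄ t5 ⋄ t3 ⋄ t2 ⋄ t4 ⋄ t6


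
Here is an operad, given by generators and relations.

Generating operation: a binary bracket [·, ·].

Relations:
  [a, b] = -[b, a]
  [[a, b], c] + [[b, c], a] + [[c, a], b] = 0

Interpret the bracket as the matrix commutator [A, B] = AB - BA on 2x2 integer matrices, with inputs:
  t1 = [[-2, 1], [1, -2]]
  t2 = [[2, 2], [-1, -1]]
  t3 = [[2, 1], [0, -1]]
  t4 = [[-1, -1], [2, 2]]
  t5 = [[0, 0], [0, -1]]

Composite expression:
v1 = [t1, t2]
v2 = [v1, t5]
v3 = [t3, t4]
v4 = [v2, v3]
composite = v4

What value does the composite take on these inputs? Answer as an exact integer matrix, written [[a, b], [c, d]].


[[-18, -12], [12, 18]]

[t1, t2] = [[-3, -3], [3, 3]]
[[t1, t2], t5] = [[0, 3], [3, 0]]
[t3, t4] = [[2, 0], [-6, -2]]
[[[t1, t2], t5], [t3, t4]] = [[-18, -12], [12, 18]]


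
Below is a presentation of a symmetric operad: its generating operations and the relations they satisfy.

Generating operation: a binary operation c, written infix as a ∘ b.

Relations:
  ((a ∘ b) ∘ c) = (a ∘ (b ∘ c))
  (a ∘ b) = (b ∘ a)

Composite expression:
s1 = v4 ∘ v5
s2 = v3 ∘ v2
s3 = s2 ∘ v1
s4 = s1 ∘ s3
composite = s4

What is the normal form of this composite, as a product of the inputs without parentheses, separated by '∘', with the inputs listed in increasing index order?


v1 ∘ v2 ∘ v3 ∘ v4 ∘ v5

Shape and order are irrelevant to c; the v-input set decides.
(v4 ∘ v5) flattens to v4 ∘ v5
(v3 ∘ v2) flattens to v3 ∘ v2
((v3 ∘ v2) ∘ v1) flattens to v3 ∘ v2 ∘ v1
((v4 ∘ v5) ∘ ((v3 ∘ v2) ∘ v1)) flattens to v4 ∘ v5 ∘ v3 ∘ v2 ∘ v1
reordering the factors by index: v1 ∘ v2 ∘ v3 ∘ v4 ∘ v5


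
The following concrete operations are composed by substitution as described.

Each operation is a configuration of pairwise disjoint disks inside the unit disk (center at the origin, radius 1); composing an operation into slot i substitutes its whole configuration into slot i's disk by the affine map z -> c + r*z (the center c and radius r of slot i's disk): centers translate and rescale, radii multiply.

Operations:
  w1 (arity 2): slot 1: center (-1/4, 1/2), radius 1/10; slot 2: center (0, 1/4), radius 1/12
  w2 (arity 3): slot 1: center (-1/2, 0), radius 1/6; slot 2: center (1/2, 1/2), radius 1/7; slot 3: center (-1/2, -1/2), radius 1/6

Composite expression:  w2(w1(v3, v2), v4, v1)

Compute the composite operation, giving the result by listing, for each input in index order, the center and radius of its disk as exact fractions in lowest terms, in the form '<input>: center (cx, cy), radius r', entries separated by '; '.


Below w2, radii multiply path by path; the v-disk centers shift.
v3 passes through 2 substitutions, ending at center (-13/24, 1/12), radius 1/60
v2 passes through 2 substitutions, ending at center (-1/2, 1/24), radius 1/72
v4 passes through 1 substitution, ending at center (1/2, 1/2), radius 1/7
v1 passes through 1 substitution, ending at center (-1/2, -1/2), radius 1/6

v1: center (-1/2, -1/2), radius 1/6; v2: center (-1/2, 1/24), radius 1/72; v3: center (-13/24, 1/12), radius 1/60; v4: center (1/2, 1/2), radius 1/7


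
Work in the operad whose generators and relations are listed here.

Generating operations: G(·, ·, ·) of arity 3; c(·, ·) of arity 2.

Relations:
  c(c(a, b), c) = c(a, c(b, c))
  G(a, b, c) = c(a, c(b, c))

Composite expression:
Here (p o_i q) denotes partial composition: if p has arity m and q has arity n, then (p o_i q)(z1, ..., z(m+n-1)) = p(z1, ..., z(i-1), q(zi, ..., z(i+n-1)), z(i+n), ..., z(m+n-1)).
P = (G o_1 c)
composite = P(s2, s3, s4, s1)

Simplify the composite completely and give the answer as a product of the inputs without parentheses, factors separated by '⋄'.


s2 ⋄ s3 ⋄ s4 ⋄ s1

Key point: G is associative — brackets drop, the s-order remains.
c(s2, s3) linearizes to s2 ⋄ s3
G(c(s2, s3), s4, s1) linearizes to s2 ⋄ s3 ⋄ s4 ⋄ s1


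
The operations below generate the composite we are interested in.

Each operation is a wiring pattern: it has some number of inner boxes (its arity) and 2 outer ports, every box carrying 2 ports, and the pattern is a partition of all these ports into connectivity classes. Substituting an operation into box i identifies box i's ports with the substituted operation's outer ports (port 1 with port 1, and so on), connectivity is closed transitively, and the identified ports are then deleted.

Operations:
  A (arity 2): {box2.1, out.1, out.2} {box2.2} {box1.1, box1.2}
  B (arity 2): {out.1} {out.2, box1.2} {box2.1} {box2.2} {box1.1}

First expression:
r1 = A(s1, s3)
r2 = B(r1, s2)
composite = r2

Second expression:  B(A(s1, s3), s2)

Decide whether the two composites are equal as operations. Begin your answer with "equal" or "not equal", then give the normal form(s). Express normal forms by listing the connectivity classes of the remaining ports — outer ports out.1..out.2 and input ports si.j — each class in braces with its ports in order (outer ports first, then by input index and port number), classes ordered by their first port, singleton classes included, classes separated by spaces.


equal — both sides give {out.1} {out.2, s3.1} {s1.1, s1.2} {s2.1} {s2.2} {s3.2}

The first expression reduces to {out.1} {out.2, s3.1} {s1.1, s1.2} {s2.1} {s2.2} {s3.2}
The second expression reduces to {out.1} {out.2, s3.1} {s1.1, s1.2} {s2.1} {s2.2} {s3.2}
One common form — equal.


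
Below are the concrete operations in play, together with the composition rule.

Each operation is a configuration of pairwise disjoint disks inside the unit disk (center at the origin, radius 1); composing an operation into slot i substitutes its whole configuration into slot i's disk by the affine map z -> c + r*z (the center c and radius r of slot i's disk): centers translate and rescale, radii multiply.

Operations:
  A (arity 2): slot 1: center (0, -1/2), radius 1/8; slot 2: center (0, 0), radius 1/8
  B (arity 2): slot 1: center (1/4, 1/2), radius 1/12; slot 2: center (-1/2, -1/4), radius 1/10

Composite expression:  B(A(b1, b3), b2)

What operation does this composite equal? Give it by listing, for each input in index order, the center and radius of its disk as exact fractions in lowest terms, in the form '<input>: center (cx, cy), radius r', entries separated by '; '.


b1: center (1/4, 11/24), radius 1/96; b2: center (-1/2, -1/4), radius 1/10; b3: center (1/4, 1/2), radius 1/96

Each b-disk chains the slot maps above it in B; radii multiply.
input b1: composing its 2 substitution steps yields center (1/4, 11/24), radius 1/96
input b3: composing its 2 substitution steps yields center (1/4, 1/2), radius 1/96
input b2: composing its 1 substitution step yields center (-1/2, -1/4), radius 1/10


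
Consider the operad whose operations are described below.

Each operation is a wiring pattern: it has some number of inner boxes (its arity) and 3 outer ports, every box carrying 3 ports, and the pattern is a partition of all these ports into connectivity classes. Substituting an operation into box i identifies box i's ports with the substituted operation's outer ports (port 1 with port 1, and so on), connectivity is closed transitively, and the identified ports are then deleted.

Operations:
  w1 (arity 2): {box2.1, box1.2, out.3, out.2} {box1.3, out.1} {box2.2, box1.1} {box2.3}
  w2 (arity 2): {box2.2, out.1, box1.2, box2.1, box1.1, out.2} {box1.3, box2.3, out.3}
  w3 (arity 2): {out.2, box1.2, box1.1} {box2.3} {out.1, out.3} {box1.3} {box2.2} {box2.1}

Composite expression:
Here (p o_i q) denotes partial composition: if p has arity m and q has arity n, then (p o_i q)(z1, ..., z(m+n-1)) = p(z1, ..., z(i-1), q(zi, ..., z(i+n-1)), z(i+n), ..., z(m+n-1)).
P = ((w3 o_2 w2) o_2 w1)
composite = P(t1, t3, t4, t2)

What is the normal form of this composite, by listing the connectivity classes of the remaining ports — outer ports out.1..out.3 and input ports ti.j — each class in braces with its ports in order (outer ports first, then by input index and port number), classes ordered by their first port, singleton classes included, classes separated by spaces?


{out.1, out.3} {out.2, t1.1, t1.2} {t1.3} {t2.1, t2.2, t2.3, t3.2, t3.3, t4.1} {t3.1, t4.2} {t4.3}

Treat the ports identified at w3 as solder joints: merge, then drop.
w1 over (t3, t4) gives {out.1, t3.3} {out.2, out.3, t3.2, t4.1} {t3.1, t4.2} {t4.3}, out.j being that stage's outer ports
w2 over (t3, t4, t2) gives {out.1, out.2, out.3, t2.1, t2.2, t2.3, t3.2, t3.3, t4.1} {t3.1, t4.2} {t4.3}, out.j being that stage's outer ports
w3 over (t1, t3, t4, t2) gives {out.1, out.3} {out.2, t1.1, t1.2} {t1.3} {t2.1, t2.2, t2.3, t3.2, t3.3, t4.1} {t3.1, t4.2} {t4.3}, out.j being that stage's outer ports


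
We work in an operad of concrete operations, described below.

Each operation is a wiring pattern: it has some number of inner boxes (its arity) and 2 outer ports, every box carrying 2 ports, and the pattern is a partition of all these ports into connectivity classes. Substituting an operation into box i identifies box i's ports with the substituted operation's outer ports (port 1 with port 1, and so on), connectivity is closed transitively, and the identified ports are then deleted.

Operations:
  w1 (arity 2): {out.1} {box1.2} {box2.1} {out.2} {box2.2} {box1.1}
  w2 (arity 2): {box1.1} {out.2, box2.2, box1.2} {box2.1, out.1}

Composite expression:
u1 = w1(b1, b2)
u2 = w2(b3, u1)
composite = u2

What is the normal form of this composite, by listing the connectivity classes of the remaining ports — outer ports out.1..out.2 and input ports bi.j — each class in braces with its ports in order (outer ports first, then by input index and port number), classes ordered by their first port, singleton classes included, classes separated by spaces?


{out.1} {out.2, b3.2} {b1.1} {b1.2} {b2.1} {b2.2} {b3.1}

Two ports join when wires chain via w2-identified ports.
w1 over (b1, b2) gives {out.1} {out.2} {b1.1} {b1.2} {b2.1} {b2.2}, out.j being that stage's outer ports
w2 over (b3, b1, b2) gives {out.1} {out.2, b3.2} {b1.1} {b1.2} {b2.1} {b2.2} {b3.1}, out.j being that stage's outer ports


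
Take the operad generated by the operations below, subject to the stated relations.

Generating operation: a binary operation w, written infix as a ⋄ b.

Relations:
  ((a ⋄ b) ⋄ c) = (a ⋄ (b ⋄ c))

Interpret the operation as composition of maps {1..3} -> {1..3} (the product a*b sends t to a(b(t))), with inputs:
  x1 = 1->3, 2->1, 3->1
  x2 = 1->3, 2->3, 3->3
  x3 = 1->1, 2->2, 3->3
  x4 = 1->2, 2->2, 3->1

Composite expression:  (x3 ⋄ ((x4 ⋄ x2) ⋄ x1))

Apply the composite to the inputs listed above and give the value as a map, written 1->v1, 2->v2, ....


1->1, 2->1, 3->1

(x4 ⋄ x2) = 1->1, 2->1, 3->1
((x4 ⋄ x2) ⋄ x1) = 1->1, 2->1, 3->1
(x3 ⋄ ((x4 ⋄ x2) ⋄ x1)) = 1->1, 2->1, 3->1


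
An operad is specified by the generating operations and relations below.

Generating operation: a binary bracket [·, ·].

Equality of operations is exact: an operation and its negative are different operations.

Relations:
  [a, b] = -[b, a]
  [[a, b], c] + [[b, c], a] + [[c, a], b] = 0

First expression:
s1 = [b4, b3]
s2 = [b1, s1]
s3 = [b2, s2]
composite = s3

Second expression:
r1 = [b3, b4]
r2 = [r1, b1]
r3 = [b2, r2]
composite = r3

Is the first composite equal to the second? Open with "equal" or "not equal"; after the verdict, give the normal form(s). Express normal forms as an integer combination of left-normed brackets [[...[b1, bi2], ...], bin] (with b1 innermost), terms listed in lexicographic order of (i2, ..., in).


equal — both sides give [[[b1, b3], b4], b2] - [[[b1, b4], b3], b2]

The first expression reduces to [[[b1, b3], b4], b2] - [[[b1, b4], b3], b2]
The second expression reduces to [[[b1, b3], b4], b2] - [[[b1, b4], b3], b2]
The forms coincide; equal.


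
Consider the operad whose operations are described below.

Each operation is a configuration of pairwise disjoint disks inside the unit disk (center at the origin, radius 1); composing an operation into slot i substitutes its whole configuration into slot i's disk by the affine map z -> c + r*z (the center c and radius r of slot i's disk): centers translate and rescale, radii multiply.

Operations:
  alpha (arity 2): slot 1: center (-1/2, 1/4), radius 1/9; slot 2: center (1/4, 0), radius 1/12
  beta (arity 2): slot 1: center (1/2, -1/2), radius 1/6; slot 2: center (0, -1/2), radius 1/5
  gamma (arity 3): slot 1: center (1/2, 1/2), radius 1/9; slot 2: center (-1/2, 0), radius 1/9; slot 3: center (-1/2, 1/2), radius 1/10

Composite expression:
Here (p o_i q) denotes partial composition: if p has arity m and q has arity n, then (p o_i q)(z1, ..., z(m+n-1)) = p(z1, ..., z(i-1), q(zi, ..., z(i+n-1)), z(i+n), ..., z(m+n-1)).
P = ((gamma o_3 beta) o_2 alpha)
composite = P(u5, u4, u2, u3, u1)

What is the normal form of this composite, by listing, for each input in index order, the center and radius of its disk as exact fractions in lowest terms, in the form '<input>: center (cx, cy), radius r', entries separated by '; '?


u1: center (-1/2, 9/20), radius 1/50; u2: center (-17/36, 0), radius 1/108; u3: center (-9/20, 9/20), radius 1/60; u4: center (-5/9, 1/36), radius 1/81; u5: center (1/2, 1/2), radius 1/9

Below gamma, radii multiply path by path; the u-disk centers shift.
u5 passes through 1 substitution, ending at center (1/2, 1/2), radius 1/9
u4 passes through 2 substitutions, ending at center (-5/9, 1/36), radius 1/81
u2 passes through 2 substitutions, ending at center (-17/36, 0), radius 1/108
u3 passes through 2 substitutions, ending at center (-9/20, 9/20), radius 1/60
u1 passes through 2 substitutions, ending at center (-1/2, 9/20), radius 1/50


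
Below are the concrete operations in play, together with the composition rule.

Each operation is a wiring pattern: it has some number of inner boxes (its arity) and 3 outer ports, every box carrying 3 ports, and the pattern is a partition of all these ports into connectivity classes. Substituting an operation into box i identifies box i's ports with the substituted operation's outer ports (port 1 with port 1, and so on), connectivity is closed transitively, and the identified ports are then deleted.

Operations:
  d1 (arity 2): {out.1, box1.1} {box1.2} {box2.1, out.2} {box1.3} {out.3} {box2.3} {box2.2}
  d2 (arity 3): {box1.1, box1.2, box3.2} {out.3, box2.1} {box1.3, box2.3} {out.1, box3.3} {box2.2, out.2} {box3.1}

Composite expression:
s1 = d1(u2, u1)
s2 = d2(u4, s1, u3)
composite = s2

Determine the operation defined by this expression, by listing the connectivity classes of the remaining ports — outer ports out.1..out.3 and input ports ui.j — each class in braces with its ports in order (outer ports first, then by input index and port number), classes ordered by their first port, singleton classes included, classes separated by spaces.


{out.1, u3.3} {out.2, u1.1} {out.3, u2.1} {u1.2} {u1.3} {u2.2} {u2.3} {u3.1} {u3.2, u4.1, u4.2} {u4.3}

Two ports join when wires chain via d2-identified ports.
after d1, the pattern on (u2, u1) reads {out.1, u2.1} {out.2, u1.1} {out.3} {u1.2} {u1.3} {u2.2} {u2.3} (out.j = its outer ports)
after d2, the pattern on (u4, u2, u1, u3) reads {out.1, u3.3} {out.2, u1.1} {out.3, u2.1} {u1.2} {u1.3} {u2.2} {u2.3} {u3.1} {u3.2, u4.1, u4.2} {u4.3} (out.j = its outer ports)


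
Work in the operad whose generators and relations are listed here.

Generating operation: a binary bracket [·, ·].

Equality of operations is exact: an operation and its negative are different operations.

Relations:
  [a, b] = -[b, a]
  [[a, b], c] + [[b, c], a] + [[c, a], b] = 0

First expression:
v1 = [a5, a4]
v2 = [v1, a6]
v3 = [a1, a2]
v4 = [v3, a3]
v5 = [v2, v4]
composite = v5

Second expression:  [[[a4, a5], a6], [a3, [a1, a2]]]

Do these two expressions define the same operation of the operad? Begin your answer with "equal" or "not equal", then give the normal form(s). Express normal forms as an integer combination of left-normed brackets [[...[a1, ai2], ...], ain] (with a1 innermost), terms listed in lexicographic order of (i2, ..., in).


The first expression reduces to [[[[[a1, a2], a3], a4], a5], a6] - [[[[[a1, a2], a3], a5], a4], a6] - [[[[[a1, a2], a3], a6], a4], a5] + [[[[[a1, a2], a3], a6], a5], a4]
The second expression reduces to [[[[[a1, a2], a3], a4], a5], a6] - [[[[[a1, a2], a3], a5], a4], a6] - [[[[[a1, a2], a3], a6], a4], a5] + [[[[[a1, a2], a3], a6], a5], a4]
Both agree, so they are equal.

equal; both compose to [[[[[a1, a2], a3], a4], a5], a6] - [[[[[a1, a2], a3], a5], a4], a6] - [[[[[a1, a2], a3], a6], a4], a5] + [[[[[a1, a2], a3], a6], a5], a4]


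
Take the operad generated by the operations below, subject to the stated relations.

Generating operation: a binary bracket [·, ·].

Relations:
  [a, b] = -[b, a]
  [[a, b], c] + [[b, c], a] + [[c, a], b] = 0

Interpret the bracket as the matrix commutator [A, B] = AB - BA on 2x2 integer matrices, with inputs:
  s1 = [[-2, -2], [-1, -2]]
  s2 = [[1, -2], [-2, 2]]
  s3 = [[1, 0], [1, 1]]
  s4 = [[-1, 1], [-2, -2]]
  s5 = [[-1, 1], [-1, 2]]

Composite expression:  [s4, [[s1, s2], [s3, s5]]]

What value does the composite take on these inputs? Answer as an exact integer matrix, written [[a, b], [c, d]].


[s1, s2] = [[2, -2], [1, -2]]
[s3, s5] = [[-1, 0], [-3, 1]]
[[s1, s2], [s3, s5]] = [[6, -4], [10, -6]]
[s4, [[s1, s2], [s3, s5]]] = [[2, -16], [-34, -2]]

[[2, -16], [-34, -2]]


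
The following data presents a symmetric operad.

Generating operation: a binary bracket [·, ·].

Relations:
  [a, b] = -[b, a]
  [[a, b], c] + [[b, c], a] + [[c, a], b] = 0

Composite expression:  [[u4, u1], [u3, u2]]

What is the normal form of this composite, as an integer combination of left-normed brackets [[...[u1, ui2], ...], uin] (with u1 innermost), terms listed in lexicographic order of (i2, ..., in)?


Antisymmetry and Jacobi reduce to u1-anchored left-normed brackets.
Composite bracket: [[u4, u1], [u3, u2]]
Expanding via [a, b] = ab - ba: 8 signed words (2^3 = 8).
Keep just the words that open with u1:
  sign of u1u4u2u3 is +1, so it contributes +[[[u1, u4], u2], u3]
  sign of u1u4u3u2 is -1, so it contributes -[[[u1, u4], u3], u2]

[[[u1, u4], u2], u3] - [[[u1, u4], u3], u2]


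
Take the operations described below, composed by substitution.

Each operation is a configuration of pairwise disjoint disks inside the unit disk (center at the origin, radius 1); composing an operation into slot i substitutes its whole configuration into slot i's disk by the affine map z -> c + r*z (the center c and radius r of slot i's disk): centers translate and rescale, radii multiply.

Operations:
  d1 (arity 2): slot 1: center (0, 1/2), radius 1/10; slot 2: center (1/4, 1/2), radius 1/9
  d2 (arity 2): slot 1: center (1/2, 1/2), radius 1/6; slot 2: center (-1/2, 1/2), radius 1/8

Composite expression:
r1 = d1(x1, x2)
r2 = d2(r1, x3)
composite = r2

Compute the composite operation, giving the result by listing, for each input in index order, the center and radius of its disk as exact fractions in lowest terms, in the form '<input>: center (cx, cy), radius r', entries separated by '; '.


Below d2, radii multiply path by path; the x-disk centers shift.
input x1: composing its 2 substitution steps yields center (1/2, 7/12), radius 1/60
input x2: composing its 2 substitution steps yields center (13/24, 7/12), radius 1/54
input x3: composing its 1 substitution step yields center (-1/2, 1/2), radius 1/8

x1: center (1/2, 7/12), radius 1/60; x2: center (13/24, 7/12), radius 1/54; x3: center (-1/2, 1/2), radius 1/8


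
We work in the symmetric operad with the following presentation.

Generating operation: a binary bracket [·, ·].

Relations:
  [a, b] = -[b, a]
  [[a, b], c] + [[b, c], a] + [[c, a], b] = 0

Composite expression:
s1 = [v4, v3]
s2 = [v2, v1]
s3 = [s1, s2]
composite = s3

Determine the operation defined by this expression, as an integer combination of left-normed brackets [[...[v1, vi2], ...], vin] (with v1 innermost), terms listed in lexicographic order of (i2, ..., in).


Antisymmetry and Jacobi reduce to v1-anchored left-normed brackets.
Composite bracket: [[v4, v3], [v2, v1]]
The bracket unfolds into 8 signed words via [a, b] = ab - ba (2^3 = 8).
Only words starting with v1 matter:
  sign of v1v2v3v4 is -1, so it contributes -[[[v1, v2], v3], v4]
  sign of v1v2v4v3 is +1, so it contributes +[[[v1, v2], v4], v3]

-[[[v1, v2], v3], v4] + [[[v1, v2], v4], v3]


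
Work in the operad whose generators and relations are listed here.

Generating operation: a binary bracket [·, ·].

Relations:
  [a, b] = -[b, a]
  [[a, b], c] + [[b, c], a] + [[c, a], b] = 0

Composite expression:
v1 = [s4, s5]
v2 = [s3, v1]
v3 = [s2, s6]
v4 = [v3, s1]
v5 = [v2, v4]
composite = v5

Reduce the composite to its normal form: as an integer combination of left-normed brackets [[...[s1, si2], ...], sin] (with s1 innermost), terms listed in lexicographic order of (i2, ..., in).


[[[[[s1, s2], s6], s3], s4], s5] - [[[[[s1, s2], s6], s3], s5], s4] - [[[[[s1, s2], s6], s4], s5], s3] + [[[[[s1, s2], s6], s5], s4], s3] - [[[[[s1, s6], s2], s3], s4], s5] + [[[[[s1, s6], s2], s3], s5], s4] + [[[[[s1, s6], s2], s4], s5], s3] - [[[[[s1, s6], s2], s5], s4], s3]

Skip Jacobi rewriting: expand, keep s1-initial words, read off terms.
Composite bracket: [[s3, [s4, s5]], [[s2, s6], s1]]
The bracket unfolds into 32 signed words via [a, b] = ab - ba (2^5 = 32).
Coefficients come from the s1-initial words:
  s1s2s6s3s4s5 appears with sign +1, giving the term +[[[[[s1, s2], s6], s3], s4], s5]
  s1s2s6s3s5s4 appears with sign -1, giving the term -[[[[[s1, s2], s6], s3], s5], s4]
  s1s2s6s4s5s3 appears with sign -1, giving the term -[[[[[s1, s2], s6], s4], s5], s3]
  s1s2s6s5s4s3 appears with sign +1, giving the term +[[[[[s1, s2], s6], s5], s4], s3]
  s1s6s2s3s4s5 appears with sign -1, giving the term -[[[[[s1, s6], s2], s3], s4], s5]
  s1s6s2s3s5s4 appears with sign +1, giving the term +[[[[[s1, s6], s2], s3], s5], s4]
  s1s6s2s4s5s3 appears with sign +1, giving the term +[[[[[s1, s6], s2], s4], s5], s3]
  s1s6s2s5s4s3 appears with sign -1, giving the term -[[[[[s1, s6], s2], s5], s4], s3]


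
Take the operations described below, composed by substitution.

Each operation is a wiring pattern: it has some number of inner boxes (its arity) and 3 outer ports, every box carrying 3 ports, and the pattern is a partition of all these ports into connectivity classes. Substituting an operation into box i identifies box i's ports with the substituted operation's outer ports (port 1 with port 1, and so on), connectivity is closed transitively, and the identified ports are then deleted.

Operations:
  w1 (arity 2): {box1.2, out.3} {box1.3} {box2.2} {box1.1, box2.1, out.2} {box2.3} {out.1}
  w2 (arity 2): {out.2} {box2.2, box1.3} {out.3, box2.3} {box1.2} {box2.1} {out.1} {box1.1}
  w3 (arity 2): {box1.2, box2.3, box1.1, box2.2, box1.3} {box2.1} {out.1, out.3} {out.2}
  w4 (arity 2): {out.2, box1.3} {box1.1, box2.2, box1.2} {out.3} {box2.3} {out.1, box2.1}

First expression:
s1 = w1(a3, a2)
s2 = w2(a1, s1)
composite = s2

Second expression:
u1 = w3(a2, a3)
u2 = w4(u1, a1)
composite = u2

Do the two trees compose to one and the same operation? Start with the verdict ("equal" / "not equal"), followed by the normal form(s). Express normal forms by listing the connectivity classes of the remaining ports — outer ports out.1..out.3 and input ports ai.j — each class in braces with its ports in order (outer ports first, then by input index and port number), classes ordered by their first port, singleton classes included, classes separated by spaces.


not equal; first: {out.1} {out.2} {out.3, a3.2} {a1.1} {a1.2} {a1.3, a2.1, a3.1} {a2.2} {a2.3} {a3.3}; second: {out.1, a1.1} {out.2, a1.2} {out.3} {a1.3} {a2.1, a2.2, a2.3, a3.2, a3.3} {a3.1}

Reducing the first expression gives {out.1} {out.2} {out.3, a3.2} {a1.1} {a1.2} {a1.3, a2.1, a3.1} {a2.2} {a2.3} {a3.3}
Reducing the second expression gives {out.1, a1.1} {out.2, a1.2} {out.3} {a1.3} {a2.1, a2.2, a2.3, a3.2, a3.3} {a3.1}
The forms do not match — not equal.


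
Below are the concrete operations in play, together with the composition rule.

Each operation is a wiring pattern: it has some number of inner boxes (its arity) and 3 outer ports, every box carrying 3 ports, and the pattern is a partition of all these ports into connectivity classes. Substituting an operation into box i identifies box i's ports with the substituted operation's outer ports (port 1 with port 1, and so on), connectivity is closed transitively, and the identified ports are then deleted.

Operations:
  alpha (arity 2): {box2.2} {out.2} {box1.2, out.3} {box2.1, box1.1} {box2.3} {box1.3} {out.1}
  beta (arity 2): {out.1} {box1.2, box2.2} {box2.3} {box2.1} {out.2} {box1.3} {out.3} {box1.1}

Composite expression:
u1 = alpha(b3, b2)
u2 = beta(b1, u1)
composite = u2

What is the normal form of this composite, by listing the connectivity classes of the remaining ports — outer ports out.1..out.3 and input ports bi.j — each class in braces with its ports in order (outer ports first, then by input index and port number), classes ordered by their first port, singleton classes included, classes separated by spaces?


{out.1} {out.2} {out.3} {b1.1} {b1.2} {b1.3} {b2.1, b3.1} {b2.2} {b2.3} {b3.2} {b3.3}


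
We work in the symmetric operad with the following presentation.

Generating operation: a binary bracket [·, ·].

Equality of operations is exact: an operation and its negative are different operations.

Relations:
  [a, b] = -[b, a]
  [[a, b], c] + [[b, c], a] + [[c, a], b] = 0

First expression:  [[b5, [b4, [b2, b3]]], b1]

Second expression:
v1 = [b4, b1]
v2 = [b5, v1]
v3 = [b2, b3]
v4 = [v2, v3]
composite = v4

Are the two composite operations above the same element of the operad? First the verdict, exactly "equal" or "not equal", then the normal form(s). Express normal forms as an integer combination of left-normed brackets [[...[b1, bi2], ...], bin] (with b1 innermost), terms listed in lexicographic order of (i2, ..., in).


not equal: they reduce to -[[[[b1, b2], b3], b4], b5] + [[[[b1, b3], b2], b4], b5] + [[[[b1, b4], b2], b3], b5] - [[[[b1, b4], b3], b2], b5] + [[[[b1, b5], b2], b3], b4] - [[[[b1, b5], b3], b2], b4] - [[[[b1, b5], b4], b2], b3] + [[[[b1, b5], b4], b3], b2] and [[[[b1, b4], b5], b2], b3] - [[[[b1, b4], b5], b3], b2]

Reducing the first expression gives -[[[[b1, b2], b3], b4], b5] + [[[[b1, b3], b2], b4], b5] + [[[[b1, b4], b2], b3], b5] - [[[[b1, b4], b3], b2], b5] + [[[[b1, b5], b2], b3], b4] - [[[[b1, b5], b3], b2], b4] - [[[[b1, b5], b4], b2], b3] + [[[[b1, b5], b4], b3], b2]
Reducing the second expression gives [[[[b1, b4], b5], b2], b3] - [[[[b1, b4], b5], b3], b2]
The normal forms differ: not equal.


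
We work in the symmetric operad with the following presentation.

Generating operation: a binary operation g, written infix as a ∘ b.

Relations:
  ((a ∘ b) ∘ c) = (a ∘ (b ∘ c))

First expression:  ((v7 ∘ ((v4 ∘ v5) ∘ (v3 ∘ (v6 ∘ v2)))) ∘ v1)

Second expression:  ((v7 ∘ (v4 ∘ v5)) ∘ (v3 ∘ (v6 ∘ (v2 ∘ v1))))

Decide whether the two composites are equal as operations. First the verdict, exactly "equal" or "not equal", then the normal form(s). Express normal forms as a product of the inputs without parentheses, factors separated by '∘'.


equal — both sides give v7 ∘ v4 ∘ v5 ∘ v3 ∘ v6 ∘ v2 ∘ v1


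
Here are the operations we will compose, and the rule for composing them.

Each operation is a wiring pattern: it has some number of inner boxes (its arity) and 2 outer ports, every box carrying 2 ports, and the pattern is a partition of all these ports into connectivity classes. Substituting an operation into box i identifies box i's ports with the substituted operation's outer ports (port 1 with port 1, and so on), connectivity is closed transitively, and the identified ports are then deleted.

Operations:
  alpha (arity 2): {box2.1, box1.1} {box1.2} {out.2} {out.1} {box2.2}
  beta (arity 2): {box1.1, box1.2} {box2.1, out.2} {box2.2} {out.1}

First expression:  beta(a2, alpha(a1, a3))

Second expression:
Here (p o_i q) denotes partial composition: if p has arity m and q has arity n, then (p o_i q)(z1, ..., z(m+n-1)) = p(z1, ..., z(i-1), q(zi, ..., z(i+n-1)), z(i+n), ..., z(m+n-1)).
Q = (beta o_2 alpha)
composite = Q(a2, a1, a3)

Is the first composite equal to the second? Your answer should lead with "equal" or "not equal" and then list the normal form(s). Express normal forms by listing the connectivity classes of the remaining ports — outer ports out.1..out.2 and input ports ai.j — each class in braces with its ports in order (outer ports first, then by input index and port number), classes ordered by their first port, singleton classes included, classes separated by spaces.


equal — both sides give {out.1} {out.2} {a1.1, a3.1} {a1.2} {a2.1, a2.2} {a3.2}

The first expression reduces to {out.1} {out.2} {a1.1, a3.1} {a1.2} {a2.1, a2.2} {a3.2}
The second expression reduces to {out.1} {out.2} {a1.1, a3.1} {a1.2} {a2.1, a2.2} {a3.2}
One common form — equal.


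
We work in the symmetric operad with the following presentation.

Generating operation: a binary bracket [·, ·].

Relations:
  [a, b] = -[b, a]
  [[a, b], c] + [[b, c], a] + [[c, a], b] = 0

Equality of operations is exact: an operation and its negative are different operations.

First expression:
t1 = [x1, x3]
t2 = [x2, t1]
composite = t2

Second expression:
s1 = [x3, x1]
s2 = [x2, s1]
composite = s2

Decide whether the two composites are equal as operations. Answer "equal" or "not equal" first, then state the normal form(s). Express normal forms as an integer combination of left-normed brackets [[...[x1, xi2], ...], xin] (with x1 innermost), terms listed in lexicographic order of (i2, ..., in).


In normal form, the first expression is -[[x1, x3], x2]
In normal form, the second expression is [[x1, x3], x2]
Distinct normal forms: not equal.

not equal — first -[[x1, x3], x2], second [[x1, x3], x2]


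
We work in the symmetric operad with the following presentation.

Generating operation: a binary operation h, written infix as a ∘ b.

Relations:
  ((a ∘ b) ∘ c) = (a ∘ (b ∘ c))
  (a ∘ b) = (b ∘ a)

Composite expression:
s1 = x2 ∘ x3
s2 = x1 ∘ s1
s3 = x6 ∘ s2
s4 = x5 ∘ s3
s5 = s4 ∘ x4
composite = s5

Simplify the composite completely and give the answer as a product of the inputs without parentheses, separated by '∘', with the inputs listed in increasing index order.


x1 ∘ x2 ∘ x3 ∘ x4 ∘ x5 ∘ x6

Shape and order are irrelevant to h; the x-input set decides.
(x2 ∘ x3) unparenthesizes to x2 ∘ x3
(x1 ∘ (x2 ∘ x3)) unparenthesizes to x1 ∘ x2 ∘ x3
(x6 ∘ (x1 ∘ (x2 ∘ x3))) unparenthesizes to x6 ∘ x1 ∘ x2 ∘ x3
(x5 ∘ (x6 ∘ (x1 ∘ (x2 ∘ x3)))) unparenthesizes to x5 ∘ x6 ∘ x1 ∘ x2 ∘ x3
((x5 ∘ (x6 ∘ (x1 ∘ (x2 ∘ x3)))) ∘ x4) unparenthesizes to x5 ∘ x6 ∘ x1 ∘ x2 ∘ x3 ∘ x4
putting the inputs in ascending order: x1 ∘ x2 ∘ x3 ∘ x4 ∘ x5 ∘ x6


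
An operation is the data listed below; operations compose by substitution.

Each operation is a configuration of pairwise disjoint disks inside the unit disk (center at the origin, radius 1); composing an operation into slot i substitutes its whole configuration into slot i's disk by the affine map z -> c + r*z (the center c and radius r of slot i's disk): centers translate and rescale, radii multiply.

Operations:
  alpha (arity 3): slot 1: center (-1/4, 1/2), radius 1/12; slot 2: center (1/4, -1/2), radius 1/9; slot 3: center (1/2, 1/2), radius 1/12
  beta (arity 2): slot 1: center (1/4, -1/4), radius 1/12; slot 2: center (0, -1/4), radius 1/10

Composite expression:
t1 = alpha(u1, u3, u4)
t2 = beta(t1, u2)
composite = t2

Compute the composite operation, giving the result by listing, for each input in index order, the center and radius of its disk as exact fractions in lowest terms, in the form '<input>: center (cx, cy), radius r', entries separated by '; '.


Affine substitution under beta: radii multiply and u-centers shift.
input u1: applying the 2 nested substitutions gives center (11/48, -5/24), radius 1/144
input u3: applying the 2 nested substitutions gives center (13/48, -7/24), radius 1/108
input u4: applying the 2 nested substitutions gives center (7/24, -5/24), radius 1/144
input u2: applying the 1 nested substitution gives center (0, -1/4), radius 1/10

u1: center (11/48, -5/24), radius 1/144; u2: center (0, -1/4), radius 1/10; u3: center (13/48, -7/24), radius 1/108; u4: center (7/24, -5/24), radius 1/144


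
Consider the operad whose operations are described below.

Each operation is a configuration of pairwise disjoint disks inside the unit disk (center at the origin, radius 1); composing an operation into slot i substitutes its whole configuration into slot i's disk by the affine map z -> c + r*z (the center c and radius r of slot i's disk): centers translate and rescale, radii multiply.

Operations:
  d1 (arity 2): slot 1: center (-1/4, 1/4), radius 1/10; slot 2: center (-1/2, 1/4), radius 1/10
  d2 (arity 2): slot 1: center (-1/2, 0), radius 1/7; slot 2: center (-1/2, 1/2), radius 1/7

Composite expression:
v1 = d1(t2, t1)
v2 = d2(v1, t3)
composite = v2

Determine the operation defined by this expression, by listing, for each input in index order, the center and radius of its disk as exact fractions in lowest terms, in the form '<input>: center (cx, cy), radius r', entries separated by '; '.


t1: center (-4/7, 1/28), radius 1/70; t2: center (-15/28, 1/28), radius 1/70; t3: center (-1/2, 1/2), radius 1/7


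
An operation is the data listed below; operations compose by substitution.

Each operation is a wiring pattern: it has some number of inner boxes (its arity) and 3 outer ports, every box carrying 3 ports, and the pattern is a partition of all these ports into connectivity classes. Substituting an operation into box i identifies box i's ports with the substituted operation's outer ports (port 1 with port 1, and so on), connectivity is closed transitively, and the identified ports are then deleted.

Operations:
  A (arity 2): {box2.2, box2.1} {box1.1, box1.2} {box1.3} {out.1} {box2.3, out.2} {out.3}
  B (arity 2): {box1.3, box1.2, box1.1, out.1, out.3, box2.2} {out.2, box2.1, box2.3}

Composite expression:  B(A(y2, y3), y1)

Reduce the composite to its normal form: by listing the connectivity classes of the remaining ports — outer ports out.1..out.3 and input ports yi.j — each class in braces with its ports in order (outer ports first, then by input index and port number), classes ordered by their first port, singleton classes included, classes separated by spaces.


Reachability decides: close wires over B-identified ports.
after A, the pattern on (y2, y3) reads {out.1} {out.2, y3.3} {out.3} {y2.1, y2.2} {y2.3} {y3.1, y3.2} (out.j = its outer ports)
after B, the pattern on (y2, y3, y1) reads {out.1, out.3, y1.2, y3.3} {out.2, y1.1, y1.3} {y2.1, y2.2} {y2.3} {y3.1, y3.2} (out.j = its outer ports)

{out.1, out.3, y1.2, y3.3} {out.2, y1.1, y1.3} {y2.1, y2.2} {y2.3} {y3.1, y3.2}


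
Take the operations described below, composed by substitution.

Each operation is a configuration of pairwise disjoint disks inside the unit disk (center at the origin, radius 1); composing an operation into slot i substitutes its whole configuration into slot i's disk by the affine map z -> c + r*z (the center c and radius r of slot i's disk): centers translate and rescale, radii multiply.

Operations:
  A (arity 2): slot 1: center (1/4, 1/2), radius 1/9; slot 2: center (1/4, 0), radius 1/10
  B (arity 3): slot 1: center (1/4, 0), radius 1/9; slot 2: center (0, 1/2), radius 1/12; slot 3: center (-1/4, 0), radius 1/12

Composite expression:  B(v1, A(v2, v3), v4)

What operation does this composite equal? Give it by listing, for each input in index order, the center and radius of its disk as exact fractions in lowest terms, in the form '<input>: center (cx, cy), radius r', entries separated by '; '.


v1: center (1/4, 0), radius 1/9; v2: center (1/48, 13/24), radius 1/108; v3: center (1/48, 1/2), radius 1/120; v4: center (-1/4, 0), radius 1/12


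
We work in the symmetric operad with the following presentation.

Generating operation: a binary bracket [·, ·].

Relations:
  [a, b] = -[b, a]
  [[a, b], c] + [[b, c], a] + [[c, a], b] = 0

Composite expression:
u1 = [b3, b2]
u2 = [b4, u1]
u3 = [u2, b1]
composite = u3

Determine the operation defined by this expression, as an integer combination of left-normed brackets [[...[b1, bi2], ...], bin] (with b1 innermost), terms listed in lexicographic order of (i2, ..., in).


-[[[b1, b2], b3], b4] + [[[b1, b3], b2], b4] + [[[b1, b4], b2], b3] - [[[b1, b4], b3], b2]

Skip Jacobi rewriting: expand, keep b1-initial words, read off terms.
Composite bracket: [[b4, [b3, b2]], b1]
Each bracket splits as ab - ba, giving 8 signed words (2^3 = 8).
Collect the words opening with b1:
  b1b2b3b4 (sign -1) contributes -[[[b1, b2], b3], b4]
  b1b3b2b4 (sign +1) contributes +[[[b1, b3], b2], b4]
  b1b4b2b3 (sign +1) contributes +[[[b1, b4], b2], b3]
  b1b4b3b2 (sign -1) contributes -[[[b1, b4], b3], b2]


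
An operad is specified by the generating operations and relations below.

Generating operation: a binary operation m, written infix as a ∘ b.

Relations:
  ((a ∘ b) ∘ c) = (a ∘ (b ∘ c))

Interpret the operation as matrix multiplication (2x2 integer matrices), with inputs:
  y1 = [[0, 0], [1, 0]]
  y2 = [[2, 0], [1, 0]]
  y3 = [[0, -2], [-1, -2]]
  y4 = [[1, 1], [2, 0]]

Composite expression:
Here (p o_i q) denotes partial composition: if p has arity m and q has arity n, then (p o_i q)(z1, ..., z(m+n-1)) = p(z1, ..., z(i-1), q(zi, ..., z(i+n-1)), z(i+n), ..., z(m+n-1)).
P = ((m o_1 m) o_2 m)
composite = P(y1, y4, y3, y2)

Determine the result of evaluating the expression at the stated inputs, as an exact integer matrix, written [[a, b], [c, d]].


[[0, 0], [-6, 0]]

(y4 ∘ y3) = [[-1, -4], [0, -4]]
(y1 ∘ (y4 ∘ y3)) = [[0, 0], [-1, -4]]
((y1 ∘ (y4 ∘ y3)) ∘ y2) = [[0, 0], [-6, 0]]


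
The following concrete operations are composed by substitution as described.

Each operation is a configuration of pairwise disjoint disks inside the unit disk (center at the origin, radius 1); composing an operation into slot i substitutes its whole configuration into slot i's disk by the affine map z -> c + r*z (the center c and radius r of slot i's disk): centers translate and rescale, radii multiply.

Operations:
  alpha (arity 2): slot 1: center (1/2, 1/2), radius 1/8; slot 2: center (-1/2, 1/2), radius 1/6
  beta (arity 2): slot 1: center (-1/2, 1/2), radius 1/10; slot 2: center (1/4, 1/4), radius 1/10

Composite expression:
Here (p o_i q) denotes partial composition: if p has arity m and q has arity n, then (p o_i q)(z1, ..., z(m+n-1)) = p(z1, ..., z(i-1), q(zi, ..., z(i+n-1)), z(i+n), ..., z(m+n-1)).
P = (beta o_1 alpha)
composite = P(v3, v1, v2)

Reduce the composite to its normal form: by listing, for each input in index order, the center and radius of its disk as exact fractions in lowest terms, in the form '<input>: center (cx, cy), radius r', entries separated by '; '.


v1: center (-11/20, 11/20), radius 1/60; v2: center (1/4, 1/4), radius 1/10; v3: center (-9/20, 11/20), radius 1/80

Affine substitution under beta: radii multiply and v-centers shift.
input v3: applying the 2 nested substitutions gives center (-9/20, 11/20), radius 1/80
input v1: applying the 2 nested substitutions gives center (-11/20, 11/20), radius 1/60
input v2: applying the 1 nested substitution gives center (1/4, 1/4), radius 1/10
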